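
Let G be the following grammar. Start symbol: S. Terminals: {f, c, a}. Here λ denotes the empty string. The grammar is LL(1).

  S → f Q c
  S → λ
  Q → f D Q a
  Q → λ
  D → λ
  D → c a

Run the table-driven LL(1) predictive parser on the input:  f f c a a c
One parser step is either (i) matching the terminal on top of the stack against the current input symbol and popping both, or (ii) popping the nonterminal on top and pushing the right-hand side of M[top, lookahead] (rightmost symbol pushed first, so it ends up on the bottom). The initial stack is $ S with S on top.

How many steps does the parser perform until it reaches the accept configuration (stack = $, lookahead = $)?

      Stack        Input          Action
   1  $ S          f f c a a c $  expand S → f Q c
   2  $ c Q f      f f c a a c $  match f
   3  $ c Q        f c a a c $    expand Q → f D Q a
   4  $ c a Q D f  f c a a c $    match f
   5  $ c a Q D    c a a c $      expand D → c a
   6  $ c a Q a c  c a a c $      match c
   7  $ c a Q a    a a c $        match a
   8  $ c a Q      a c $          expand Q → λ
   9  $ c a        a c $          match a
  10  $ c          c $            match c
Accept reached after 10 steps.

10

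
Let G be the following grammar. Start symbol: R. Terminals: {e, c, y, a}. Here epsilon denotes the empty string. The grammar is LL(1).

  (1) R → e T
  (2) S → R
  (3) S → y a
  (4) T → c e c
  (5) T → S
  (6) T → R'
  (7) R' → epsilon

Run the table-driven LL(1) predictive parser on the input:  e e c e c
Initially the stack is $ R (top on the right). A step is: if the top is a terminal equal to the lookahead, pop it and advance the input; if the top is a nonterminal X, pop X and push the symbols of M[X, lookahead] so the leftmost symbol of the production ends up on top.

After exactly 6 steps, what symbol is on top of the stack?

step 1: stack=$ R  input=e e c e c $  — expand R → e T
step 2: stack=$ T e  input=e e c e c $  — match e
step 3: stack=$ T  input=e c e c $  — expand T → S
step 4: stack=$ S  input=e c e c $  — expand S → R
step 5: stack=$ R  input=e c e c $  — expand R → e T
step 6: stack=$ T e  input=e c e c $  — match e
Stack after step 6: $ T (top = T).

T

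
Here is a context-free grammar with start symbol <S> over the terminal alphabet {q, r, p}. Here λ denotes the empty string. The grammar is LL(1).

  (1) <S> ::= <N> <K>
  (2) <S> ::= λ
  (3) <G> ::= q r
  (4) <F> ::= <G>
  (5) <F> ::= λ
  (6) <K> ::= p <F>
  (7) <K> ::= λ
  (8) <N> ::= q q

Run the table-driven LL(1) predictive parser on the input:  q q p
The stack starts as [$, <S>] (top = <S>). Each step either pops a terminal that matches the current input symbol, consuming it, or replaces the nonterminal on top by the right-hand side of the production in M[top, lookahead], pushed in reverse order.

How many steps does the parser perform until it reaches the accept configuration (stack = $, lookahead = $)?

step 1: stack=$ <S>  input=q q p $  — expand <S> ::= <N> <K>
step 2: stack=$ <K> <N>  input=q q p $  — expand <N> ::= q q
step 3: stack=$ <K> q q  input=q q p $  — match q
step 4: stack=$ <K> q  input=q p $  — match q
step 5: stack=$ <K>  input=p $  — expand <K> ::= p <F>
step 6: stack=$ <F> p  input=p $  — match p
step 7: stack=$ <F>  input=$  — expand <F> ::= λ
Accept reached after 7 steps.

7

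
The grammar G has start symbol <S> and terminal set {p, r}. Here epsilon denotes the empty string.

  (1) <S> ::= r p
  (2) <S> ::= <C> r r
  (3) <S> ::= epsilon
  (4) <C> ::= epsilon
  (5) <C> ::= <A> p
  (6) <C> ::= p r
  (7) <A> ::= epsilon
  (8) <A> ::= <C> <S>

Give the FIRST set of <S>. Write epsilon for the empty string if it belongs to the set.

{epsilon, p, r}

FIRST(<S>): from <S>::=r p we get {r}; from <S>::=<C> r r we get {p, r}; from <S>::=epsilon we get {epsilon}. So FIRST(<S>) = {epsilon, p, r}.
FIRST(<C>): from <C>::=epsilon we get {epsilon}; from <C>::=<A> p we get {p, r}; from <C>::=p r we get {p}. So FIRST(<C>) = {epsilon, p, r}.
FIRST(<A>): from <A>::=epsilon we get {epsilon}; from <A>::=<C> <S> we get {epsilon, p, r}. So FIRST(<A>) = {epsilon, p, r}.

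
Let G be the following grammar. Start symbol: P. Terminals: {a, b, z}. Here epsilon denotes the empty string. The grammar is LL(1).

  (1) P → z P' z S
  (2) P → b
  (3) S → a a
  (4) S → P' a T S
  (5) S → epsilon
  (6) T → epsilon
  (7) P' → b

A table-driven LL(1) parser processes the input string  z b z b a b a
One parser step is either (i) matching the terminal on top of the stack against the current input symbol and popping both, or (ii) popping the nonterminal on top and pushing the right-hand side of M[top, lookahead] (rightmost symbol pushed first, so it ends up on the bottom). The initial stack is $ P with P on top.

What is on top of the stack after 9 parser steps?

T

step 1: stack=$ P  input=z b z b a b a $  — expand P → z P' z S
step 2: stack=$ S z P' z  input=z b z b a b a $  — match z
step 3: stack=$ S z P'  input=b z b a b a $  — expand P' → b
step 4: stack=$ S z b  input=b z b a b a $  — match b
step 5: stack=$ S z  input=z b a b a $  — match z
step 6: stack=$ S  input=b a b a $  — expand S → P' a T S
step 7: stack=$ S T a P'  input=b a b a $  — expand P' → b
step 8: stack=$ S T a b  input=b a b a $  — match b
step 9: stack=$ S T a  input=a b a $  — match a
Stack after step 9: $ S T (top = T).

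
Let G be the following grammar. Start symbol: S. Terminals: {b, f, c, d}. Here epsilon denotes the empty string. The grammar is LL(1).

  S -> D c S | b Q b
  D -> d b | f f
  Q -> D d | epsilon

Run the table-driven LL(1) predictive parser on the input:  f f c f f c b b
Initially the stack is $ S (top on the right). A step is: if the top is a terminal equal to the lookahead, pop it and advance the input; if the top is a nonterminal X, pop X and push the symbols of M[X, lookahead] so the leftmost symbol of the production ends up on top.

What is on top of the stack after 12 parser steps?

Q

      Stack      Input              Action
   1  $ S        f f c f f c b b $  expand S -> D c S
   2  $ S c D    f f c f f c b b $  expand D -> f f
   3  $ S c f f  f f c f f c b b $  match f
   4  $ S c f    f c f f c b b $    match f
   5  $ S c      c f f c b b $      match c
   6  $ S        f f c b b $        expand S -> D c S
   7  $ S c D    f f c b b $        expand D -> f f
   8  $ S c f f  f f c b b $        match f
   9  $ S c f    f c b b $          match f
  10  $ S c      c b b $            match c
  11  $ S        b b $              expand S -> b Q b
  12  $ b Q b    b b $              match b
Stack after step 12: $ b Q (top = Q).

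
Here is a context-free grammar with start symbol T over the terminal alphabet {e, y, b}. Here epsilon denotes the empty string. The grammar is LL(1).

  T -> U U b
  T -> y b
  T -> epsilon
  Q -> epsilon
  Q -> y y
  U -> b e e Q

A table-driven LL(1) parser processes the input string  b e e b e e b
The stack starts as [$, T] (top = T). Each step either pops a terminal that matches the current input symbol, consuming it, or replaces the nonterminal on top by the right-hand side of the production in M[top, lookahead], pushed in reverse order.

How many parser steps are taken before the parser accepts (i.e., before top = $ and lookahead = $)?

12

step 1: stack=$ T  input=b e e b e e b $  — expand T -> U U b
step 2: stack=$ b U U  input=b e e b e e b $  — expand U -> b e e Q
step 3: stack=$ b U Q e e b  input=b e e b e e b $  — match b
step 4: stack=$ b U Q e e  input=e e b e e b $  — match e
step 5: stack=$ b U Q e  input=e b e e b $  — match e
step 6: stack=$ b U Q  input=b e e b $  — expand Q -> epsilon
step 7: stack=$ b U  input=b e e b $  — expand U -> b e e Q
step 8: stack=$ b Q e e b  input=b e e b $  — match b
step 9: stack=$ b Q e e  input=e e b $  — match e
step 10: stack=$ b Q e  input=e b $  — match e
step 11: stack=$ b Q  input=b $  — expand Q -> epsilon
step 12: stack=$ b  input=b $  — match b
Accept reached after 12 steps.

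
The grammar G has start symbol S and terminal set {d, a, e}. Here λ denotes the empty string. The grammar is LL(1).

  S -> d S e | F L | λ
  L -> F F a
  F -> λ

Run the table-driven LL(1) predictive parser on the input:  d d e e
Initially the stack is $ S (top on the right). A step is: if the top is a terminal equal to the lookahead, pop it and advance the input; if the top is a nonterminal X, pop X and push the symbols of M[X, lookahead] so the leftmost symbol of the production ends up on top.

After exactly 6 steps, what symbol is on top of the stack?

e

step 1: stack=$ S  input=d d e e $  — expand S -> d S e
step 2: stack=$ e S d  input=d d e e $  — match d
step 3: stack=$ e S  input=d e e $  — expand S -> d S e
step 4: stack=$ e e S d  input=d e e $  — match d
step 5: stack=$ e e S  input=e e $  — expand S -> λ
step 6: stack=$ e e  input=e e $  — match e
Stack after step 6: $ e (top = e).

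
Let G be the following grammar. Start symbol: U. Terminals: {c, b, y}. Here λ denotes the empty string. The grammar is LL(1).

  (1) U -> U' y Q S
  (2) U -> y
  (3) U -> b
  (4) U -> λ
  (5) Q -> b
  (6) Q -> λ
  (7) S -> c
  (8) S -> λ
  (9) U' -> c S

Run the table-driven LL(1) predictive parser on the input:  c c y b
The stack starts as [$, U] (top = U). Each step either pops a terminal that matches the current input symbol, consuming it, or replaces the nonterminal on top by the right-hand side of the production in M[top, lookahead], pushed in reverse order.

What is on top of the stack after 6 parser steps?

Q

     Stack        Input      Action
  1  $ U          c c y b $  expand U -> U' y Q S
  2  $ S Q y U'   c c y b $  expand U' -> c S
  3  $ S Q y S c  c c y b $  match c
  4  $ S Q y S    c y b $    expand S -> c
  5  $ S Q y c    c y b $    match c
  6  $ S Q y      y b $      match y
Stack after step 6: $ S Q (top = Q).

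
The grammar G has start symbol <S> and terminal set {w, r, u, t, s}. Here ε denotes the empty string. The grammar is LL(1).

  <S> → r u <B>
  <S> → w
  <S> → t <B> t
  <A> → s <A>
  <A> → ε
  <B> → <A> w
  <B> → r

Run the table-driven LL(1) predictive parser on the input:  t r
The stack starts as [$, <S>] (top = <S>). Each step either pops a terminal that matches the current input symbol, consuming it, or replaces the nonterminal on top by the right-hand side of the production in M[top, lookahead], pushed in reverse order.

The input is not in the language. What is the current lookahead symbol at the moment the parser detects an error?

$

step 1: stack=$ <S>  input=t r $  — expand <S> → t <B> t
step 2: stack=$ t <B> t  input=t r $  — match t
step 3: stack=$ t <B>  input=r $  — expand <B> → r
step 4: stack=$ t r  input=r $  — match r
step 5: stack=$ t  input=$  — error: top is terminal t but lookahead is $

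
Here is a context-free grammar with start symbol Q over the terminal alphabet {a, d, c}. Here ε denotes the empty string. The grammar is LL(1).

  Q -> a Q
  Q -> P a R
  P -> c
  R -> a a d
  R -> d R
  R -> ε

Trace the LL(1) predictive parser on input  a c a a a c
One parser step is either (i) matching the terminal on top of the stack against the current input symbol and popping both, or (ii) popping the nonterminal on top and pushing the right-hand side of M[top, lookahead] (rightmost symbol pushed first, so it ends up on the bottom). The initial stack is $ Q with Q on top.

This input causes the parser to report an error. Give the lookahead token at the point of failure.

      Stack    Input          Action
   1  $ Q      a c a a a c $  expand Q -> a Q
   2  $ Q a    a c a a a c $  match a
   3  $ Q      c a a a c $    expand Q -> P a R
   4  $ R a P  c a a a c $    expand P -> c
   5  $ R a c  c a a a c $    match c
   6  $ R a    a a a c $      match a
   7  $ R      a a c $        expand R -> a a d
   8  $ d a a  a a c $        match a
   9  $ d a    a c $          match a
  10  $ d      c $            error: top is terminal d but lookahead is c

c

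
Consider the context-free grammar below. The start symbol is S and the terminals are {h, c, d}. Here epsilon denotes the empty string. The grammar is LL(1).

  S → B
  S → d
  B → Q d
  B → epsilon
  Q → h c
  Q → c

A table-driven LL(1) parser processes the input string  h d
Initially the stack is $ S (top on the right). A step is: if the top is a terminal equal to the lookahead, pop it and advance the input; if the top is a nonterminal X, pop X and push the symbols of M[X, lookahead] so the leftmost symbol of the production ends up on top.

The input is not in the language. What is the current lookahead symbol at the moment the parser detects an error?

d

step 1: stack=$ S  input=h d $  — expand S → B
step 2: stack=$ B  input=h d $  — expand B → Q d
step 3: stack=$ d Q  input=h d $  — expand Q → h c
step 4: stack=$ d c h  input=h d $  — match h
step 5: stack=$ d c  input=d $  — error: top is terminal c but lookahead is d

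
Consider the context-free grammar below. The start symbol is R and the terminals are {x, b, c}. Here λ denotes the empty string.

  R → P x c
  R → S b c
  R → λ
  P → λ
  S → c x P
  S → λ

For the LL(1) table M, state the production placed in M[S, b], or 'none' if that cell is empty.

FIRST(P): from P→λ we get {λ}. So FIRST(P) = {λ}.
FIRST(S): from S→c x P we get {c}; from S→λ we get {λ}. So FIRST(S) = {λ, c}.
FIRST(R): from R→P x c we get {x}; from R→S b c we get {b, c}; from R→λ we get {λ}. So FIRST(R) = {λ, b, c, x}.
FOLLOW(R) includes $ since R is the start symbol.
FOLLOW(S): in R→S b c, S is followed by b c with FIRST {b}. Thus FOLLOW(S) = {b}.
For S → c x P: FIRST(c x P) = {c}, so it goes in M[S, t] for t ∈ {c}.
For S → λ: FIRST(λ) = {λ}, so it goes in M[S, t] for t ∈ {}; since λ ∈ FIRST, also for every t ∈ FOLLOW(S) = {b}.

S → λ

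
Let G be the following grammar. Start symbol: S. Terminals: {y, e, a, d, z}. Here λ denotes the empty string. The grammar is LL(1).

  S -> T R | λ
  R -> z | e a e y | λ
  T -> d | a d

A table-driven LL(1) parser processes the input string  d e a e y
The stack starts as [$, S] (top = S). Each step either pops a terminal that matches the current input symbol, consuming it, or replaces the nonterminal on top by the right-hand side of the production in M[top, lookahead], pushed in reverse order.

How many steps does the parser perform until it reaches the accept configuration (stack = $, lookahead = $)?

8

     Stack      Input        Action
  1  $ S        d e a e y $  expand S -> T R
  2  $ R T      d e a e y $  expand T -> d
  3  $ R d      d e a e y $  match d
  4  $ R        e a e y $    expand R -> e a e y
  5  $ y e a e  e a e y $    match e
  6  $ y e a    a e y $      match a
  7  $ y e      e y $        match e
  8  $ y        y $          match y
Accept reached after 8 steps.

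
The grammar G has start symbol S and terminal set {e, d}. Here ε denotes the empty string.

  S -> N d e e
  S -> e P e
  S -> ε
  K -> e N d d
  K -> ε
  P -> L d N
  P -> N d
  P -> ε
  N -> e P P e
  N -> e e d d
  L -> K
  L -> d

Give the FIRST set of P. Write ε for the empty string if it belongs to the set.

FIRST(K) = {ε, e}
FIRST(N) = {e}
FIRST(S) = {ε, e}  (via N d e e)
FIRST(L) = {ε, d, e}  (via K)
FIRST(P) = {ε, d, e}  (via L d N, N d)

{ε, d, e}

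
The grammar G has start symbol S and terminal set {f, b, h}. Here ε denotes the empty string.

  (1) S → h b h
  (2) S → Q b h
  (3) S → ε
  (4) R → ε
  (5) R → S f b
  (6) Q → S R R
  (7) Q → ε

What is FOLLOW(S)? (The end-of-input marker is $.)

FIRST(S): from S→h b h we get {h}; from S→Q b h we get {b, f, h}; from S→ε we get {ε}. So FIRST(S) = {ε, b, f, h}.
FIRST(R): from R→ε we get {ε}; from R→S f b we get {b, f, h}. So FIRST(R) = {ε, b, f, h}.
FIRST(Q): from Q→S R R we get {ε, b, f, h}; from Q→ε we get {ε}. So FIRST(Q) = {ε, b, f, h}.
FOLLOW(S) includes $ since S is the start symbol.
FOLLOW(Q): in S→Q b h, Q is followed by b h with FIRST {b}. Thus FOLLOW(Q) = {b}.
FOLLOW(S): in R→S f b, S is followed by f b with FIRST {f}; in Q→S R R, S is followed by R R with FIRST {ε, b, f, h}; in Q→S R R, the suffix after S is nullable, so FOLLOW(S) ⊇ FOLLOW(Q) = {b}. Thus FOLLOW(S) = {$, b, f, h}.
FOLLOW(R): in Q→S R R (occurrence 1), R is followed by R with FIRST {ε, b, f, h}; in Q→S R R (occurrence 1), the suffix after R is nullable, so FOLLOW(R) ⊇ FOLLOW(Q) = {b}; in Q→S R R (occurrence 2), the suffix after R is empty, so FOLLOW(R) ⊇ FOLLOW(Q) = {b}. Thus FOLLOW(R) = {b, f, h}.

{$, b, f, h}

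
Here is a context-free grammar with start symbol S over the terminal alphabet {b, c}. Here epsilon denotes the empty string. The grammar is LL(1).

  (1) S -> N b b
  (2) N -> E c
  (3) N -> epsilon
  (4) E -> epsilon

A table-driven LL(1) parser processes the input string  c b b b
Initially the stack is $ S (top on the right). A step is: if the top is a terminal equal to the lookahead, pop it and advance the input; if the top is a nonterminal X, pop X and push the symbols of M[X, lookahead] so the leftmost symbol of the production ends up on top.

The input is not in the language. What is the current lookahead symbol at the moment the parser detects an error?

b

step 1: stack=$ S  input=c b b b $  — expand S -> N b b
step 2: stack=$ b b N  input=c b b b $  — expand N -> E c
step 3: stack=$ b b c E  input=c b b b $  — expand E -> epsilon
step 4: stack=$ b b c  input=c b b b $  — match c
step 5: stack=$ b b  input=b b b $  — match b
step 6: stack=$ b  input=b b $  — match b
step 7: stack=$  input=b $  — error: stack empty but input remains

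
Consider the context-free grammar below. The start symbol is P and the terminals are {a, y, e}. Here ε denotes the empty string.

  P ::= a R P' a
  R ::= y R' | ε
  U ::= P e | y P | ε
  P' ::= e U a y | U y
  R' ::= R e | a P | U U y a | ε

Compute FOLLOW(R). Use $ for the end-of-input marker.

FIRST(P) = {a}
FIRST(R) = {ε, y}
FIRST(U) = {ε, a, y}  (via P e)
FIRST(P') = {a, e, y}  (via U y)
FIRST(R') = {ε, a, e, y}  (via R e, U U y a)
FOLLOW(P) includes $ since P is the start symbol.
FOLLOW(R): in P::=a R P' a, R is followed by P' a with FIRST {a, e, y}; in R'::=R e, R is followed by e with FIRST {e}. Thus FOLLOW(R) = {a, e, y}.
FOLLOW(U): in P'::=e U a y, U is followed by a y with FIRST {a}; in P'::=U y, U is followed by y with FIRST {y}; in R'::=U U y a (occurrence 1), U is followed by U y a with FIRST {a, y}; in R'::=U U y a (occurrence 2), U is followed by y a with FIRST {y}. Thus FOLLOW(U) = {a, y}.
FOLLOW(P'): in P::=a R P' a, P' is followed by a with FIRST {a}. Thus FOLLOW(P') = {a}.
FOLLOW(R'): in R::=y R', the suffix after R' is empty, so FOLLOW(R') ⊇ FOLLOW(R) = {a, e, y}. Thus FOLLOW(R') = {a, e, y}.
FOLLOW(P): in U::=P e, P is followed by e with FIRST {e}; in U::=y P, the suffix after P is empty, so FOLLOW(P) ⊇ FOLLOW(U) = {a, y}; in R'::=a P, the suffix after P is empty, so FOLLOW(P) ⊇ FOLLOW(R') = {a, e, y}. Thus FOLLOW(P) = {$, a, e, y}.

{a, e, y}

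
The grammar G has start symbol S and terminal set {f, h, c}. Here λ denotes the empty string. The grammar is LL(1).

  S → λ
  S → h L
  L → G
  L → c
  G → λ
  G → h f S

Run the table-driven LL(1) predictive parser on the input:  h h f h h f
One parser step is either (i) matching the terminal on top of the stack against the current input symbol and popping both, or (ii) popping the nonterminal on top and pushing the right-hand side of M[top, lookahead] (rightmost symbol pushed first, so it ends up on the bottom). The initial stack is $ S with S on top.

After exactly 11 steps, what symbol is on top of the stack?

step 1: stack=$ S  input=h h f h h f $  — expand S → h L
step 2: stack=$ L h  input=h h f h h f $  — match h
step 3: stack=$ L  input=h f h h f $  — expand L → G
step 4: stack=$ G  input=h f h h f $  — expand G → h f S
step 5: stack=$ S f h  input=h f h h f $  — match h
step 6: stack=$ S f  input=f h h f $  — match f
step 7: stack=$ S  input=h h f $  — expand S → h L
step 8: stack=$ L h  input=h h f $  — match h
step 9: stack=$ L  input=h f $  — expand L → G
step 10: stack=$ G  input=h f $  — expand G → h f S
step 11: stack=$ S f h  input=h f $  — match h
Stack after step 11: $ S f (top = f).

f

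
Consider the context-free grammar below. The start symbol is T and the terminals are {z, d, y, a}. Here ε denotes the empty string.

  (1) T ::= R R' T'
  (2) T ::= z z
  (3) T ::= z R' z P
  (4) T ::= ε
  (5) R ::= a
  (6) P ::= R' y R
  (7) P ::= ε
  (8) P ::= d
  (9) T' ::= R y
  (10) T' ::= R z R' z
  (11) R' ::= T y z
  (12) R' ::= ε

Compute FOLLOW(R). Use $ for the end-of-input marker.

{$, a, y, z}

FIRST(R): from R::=a we get {a}. So FIRST(R) = {a}.
FIRST(T): from T::=R R' T' we get {a}; from T::=z z we get {z}; from T::=z R' z P we get {z}; from T::=ε we get {ε}. So FIRST(T) = {ε, a, z}.
FIRST(T'): from T'::=R y we get {a}; from T'::=R z R' z we get {a}. So FIRST(T') = {a}.
FIRST(R'): from R'::=T y z we get {a, y, z}; from R'::=ε we get {ε}. So FIRST(R') = {ε, a, y, z}.
FIRST(P): from P::=R' y R we get {a, y, z}; from P::=ε we get {ε}; from P::=d we get {d}. So FIRST(P) = {ε, a, d, y, z}.
FOLLOW(T) includes $ since T is the start symbol.
FOLLOW(T): in R'::=T y z, T is followed by y z with FIRST {y}. Thus FOLLOW(T) = {$, y}.
FOLLOW(P): in T::=z R' z P, the suffix after P is empty, so FOLLOW(P) ⊇ FOLLOW(T) = {$, y}. Thus FOLLOW(P) = {$, y}.
FOLLOW(R): in T::=R R' T', R is followed by R' T' with FIRST {a, y, z}; in P::=R' y R, the suffix after R is empty, so FOLLOW(R) ⊇ FOLLOW(P) = {$, y}; in T'::=R y, R is followed by y with FIRST {y}; in T'::=R z R' z, R is followed by z R' z with FIRST {z}. Thus FOLLOW(R) = {$, a, y, z}.
FOLLOW(T'): in T::=R R' T', the suffix after T' is empty, so FOLLOW(T') ⊇ FOLLOW(T) = {$, y}. Thus FOLLOW(T') = {$, y}.
FOLLOW(R'): in T::=R R' T', R' is followed by T' with FIRST {a}; in T::=z R' z P, R' is followed by z P with FIRST {z}; in P::=R' y R, R' is followed by y R with FIRST {y}; in T'::=R z R' z, R' is followed by z with FIRST {z}. Thus FOLLOW(R') = {a, y, z}.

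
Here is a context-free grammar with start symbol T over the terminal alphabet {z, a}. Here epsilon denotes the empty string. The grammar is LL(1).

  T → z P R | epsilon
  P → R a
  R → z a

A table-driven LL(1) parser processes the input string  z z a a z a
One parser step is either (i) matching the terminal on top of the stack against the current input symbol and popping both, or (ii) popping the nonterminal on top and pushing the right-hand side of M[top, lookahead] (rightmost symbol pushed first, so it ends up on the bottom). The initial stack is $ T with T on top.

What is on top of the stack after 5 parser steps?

     Stack      Input          Action
  1  $ T        z z a a z a $  expand T → z P R
  2  $ R P z    z z a a z a $  match z
  3  $ R P      z a a z a $    expand P → R a
  4  $ R a R    z a a z a $    expand R → z a
  5  $ R a a z  z a a z a $    match z
Stack after step 5: $ R a a (top = a).

a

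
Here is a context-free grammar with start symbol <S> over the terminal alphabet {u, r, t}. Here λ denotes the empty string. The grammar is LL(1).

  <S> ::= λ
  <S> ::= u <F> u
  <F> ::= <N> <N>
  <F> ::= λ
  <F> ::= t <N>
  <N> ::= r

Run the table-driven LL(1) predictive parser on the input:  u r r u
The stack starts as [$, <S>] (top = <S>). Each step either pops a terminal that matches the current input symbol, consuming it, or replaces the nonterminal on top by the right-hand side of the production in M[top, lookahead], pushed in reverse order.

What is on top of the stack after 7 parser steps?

     Stack        Input      Action
  1  $ <S>        u r r u $  expand <S> ::= u <F> u
  2  $ u <F> u    u r r u $  match u
  3  $ u <F>      r r u $    expand <F> ::= <N> <N>
  4  $ u <N> <N>  r r u $    expand <N> ::= r
  5  $ u <N> r    r r u $    match r
  6  $ u <N>      r u $      expand <N> ::= r
  7  $ u r        r u $      match r
Stack after step 7: $ u (top = u).

u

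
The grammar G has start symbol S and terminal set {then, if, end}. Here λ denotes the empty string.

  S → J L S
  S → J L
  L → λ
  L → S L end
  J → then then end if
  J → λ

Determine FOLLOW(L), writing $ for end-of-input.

{$, end, then}

FIRST(J) = {λ, then}
FIRST(S) = {λ, end, then}  (via J L S, J L)
FIRST(L) = {λ, end, then}  (via S L end)
FOLLOW(S) includes $ since S is the start symbol.
FOLLOW(S): in S→J L S, the suffix after S is empty (adds nothing new); in L→S L end, S is followed by L end with FIRST {end, then}. Thus FOLLOW(S) = {$, end, then}.
FOLLOW(L): in S→J L S, L is followed by S with FIRST {λ, end, then}; in S→J L S, the suffix after L is nullable, so FOLLOW(L) ⊇ FOLLOW(S) = {$, end, then}; in S→J L, the suffix after L is empty, so FOLLOW(L) ⊇ FOLLOW(S) = {$, end, then}; in L→S L end, L is followed by end with FIRST {end}. Thus FOLLOW(L) = {$, end, then}.
FOLLOW(J): in S→J L S, J is followed by L S with FIRST {λ, end, then}; in S→J L S, the suffix after J is nullable, so FOLLOW(J) ⊇ FOLLOW(S) = {$, end, then}; in S→J L, J is followed by L with FIRST {λ, end, then}; in S→J L, the suffix after J is nullable, so FOLLOW(J) ⊇ FOLLOW(S) = {$, end, then}. Thus FOLLOW(J) = {$, end, then}.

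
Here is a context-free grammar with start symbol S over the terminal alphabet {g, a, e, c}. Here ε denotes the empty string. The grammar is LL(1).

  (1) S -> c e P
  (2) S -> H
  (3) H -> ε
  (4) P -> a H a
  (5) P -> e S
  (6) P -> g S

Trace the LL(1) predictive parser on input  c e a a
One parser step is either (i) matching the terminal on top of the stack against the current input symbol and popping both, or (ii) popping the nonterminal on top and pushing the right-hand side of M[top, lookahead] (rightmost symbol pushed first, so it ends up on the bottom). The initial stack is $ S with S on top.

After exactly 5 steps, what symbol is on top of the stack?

step 1: stack=$ S  input=c e a a $  — expand S -> c e P
step 2: stack=$ P e c  input=c e a a $  — match c
step 3: stack=$ P e  input=e a a $  — match e
step 4: stack=$ P  input=a a $  — expand P -> a H a
step 5: stack=$ a H a  input=a a $  — match a
Stack after step 5: $ a H (top = H).

H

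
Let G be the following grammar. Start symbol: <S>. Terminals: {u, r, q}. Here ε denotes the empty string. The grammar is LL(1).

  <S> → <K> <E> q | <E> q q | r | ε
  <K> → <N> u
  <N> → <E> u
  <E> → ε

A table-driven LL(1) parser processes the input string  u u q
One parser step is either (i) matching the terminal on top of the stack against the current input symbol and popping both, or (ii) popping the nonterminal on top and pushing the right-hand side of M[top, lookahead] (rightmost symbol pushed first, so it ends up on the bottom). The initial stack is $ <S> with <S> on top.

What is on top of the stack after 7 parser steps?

step 1: stack=$ <S>  input=u u q $  — expand <S> → <K> <E> q
step 2: stack=$ q <E> <K>  input=u u q $  — expand <K> → <N> u
step 3: stack=$ q <E> u <N>  input=u u q $  — expand <N> → <E> u
step 4: stack=$ q <E> u u <E>  input=u u q $  — expand <E> → ε
step 5: stack=$ q <E> u u  input=u u q $  — match u
step 6: stack=$ q <E> u  input=u q $  — match u
step 7: stack=$ q <E>  input=q $  — expand <E> → ε
Stack after step 7: $ q (top = q).

q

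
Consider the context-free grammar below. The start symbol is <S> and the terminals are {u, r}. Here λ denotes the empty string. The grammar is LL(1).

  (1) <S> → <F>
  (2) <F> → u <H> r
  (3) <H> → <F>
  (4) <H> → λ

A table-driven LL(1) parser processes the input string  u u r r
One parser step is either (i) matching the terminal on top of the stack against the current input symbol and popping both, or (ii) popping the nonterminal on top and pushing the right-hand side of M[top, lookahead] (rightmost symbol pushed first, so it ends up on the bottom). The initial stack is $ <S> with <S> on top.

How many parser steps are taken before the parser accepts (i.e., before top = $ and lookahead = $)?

9

     Stack        Input      Action
  1  $ <S>        u u r r $  expand <S> → <F>
  2  $ <F>        u u r r $  expand <F> → u <H> r
  3  $ r <H> u    u u r r $  match u
  4  $ r <H>      u r r $    expand <H> → <F>
  5  $ r <F>      u r r $    expand <F> → u <H> r
  6  $ r r <H> u  u r r $    match u
  7  $ r r <H>    r r $      expand <H> → λ
  8  $ r r        r r $      match r
  9  $ r          r $        match r
Accept reached after 9 steps.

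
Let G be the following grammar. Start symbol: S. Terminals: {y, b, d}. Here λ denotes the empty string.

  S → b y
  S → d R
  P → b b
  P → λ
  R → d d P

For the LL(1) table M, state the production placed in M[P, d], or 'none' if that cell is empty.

FIRST(S) = {b, d}
FIRST(P) = {λ, b}
FIRST(R) = {d}
FOLLOW(S) includes $ since S is the start symbol.
FOLLOW(R): in S→d R, the suffix after R is empty, so FOLLOW(R) ⊇ FOLLOW(S) = {$}. Thus FOLLOW(R) = {$}.
FOLLOW(P): in R→d d P, the suffix after P is empty, so FOLLOW(P) ⊇ FOLLOW(R) = {$}. Thus FOLLOW(P) = {$}.
For P → b b: FIRST(b b) = {b}, so it goes in M[P, t] for t ∈ {b}.
For P → λ: FIRST(λ) = {λ}, so it goes in M[P, t] for t ∈ {}; since λ ∈ FIRST, also for every t ∈ FOLLOW(P) = {$}.
None of these place a production in M[P, d].

none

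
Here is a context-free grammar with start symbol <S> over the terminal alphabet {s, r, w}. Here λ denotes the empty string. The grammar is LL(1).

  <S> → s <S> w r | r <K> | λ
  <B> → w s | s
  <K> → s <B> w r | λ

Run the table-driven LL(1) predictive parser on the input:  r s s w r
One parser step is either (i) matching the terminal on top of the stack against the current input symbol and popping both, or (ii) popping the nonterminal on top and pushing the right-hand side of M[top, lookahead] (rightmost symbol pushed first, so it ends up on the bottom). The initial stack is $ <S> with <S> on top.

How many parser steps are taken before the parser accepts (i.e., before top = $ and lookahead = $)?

8

step 1: stack=$ <S>  input=r s s w r $  — expand <S> → r <K>
step 2: stack=$ <K> r  input=r s s w r $  — match r
step 3: stack=$ <K>  input=s s w r $  — expand <K> → s <B> w r
step 4: stack=$ r w <B> s  input=s s w r $  — match s
step 5: stack=$ r w <B>  input=s w r $  — expand <B> → s
step 6: stack=$ r w s  input=s w r $  — match s
step 7: stack=$ r w  input=w r $  — match w
step 8: stack=$ r  input=r $  — match r
Accept reached after 8 steps.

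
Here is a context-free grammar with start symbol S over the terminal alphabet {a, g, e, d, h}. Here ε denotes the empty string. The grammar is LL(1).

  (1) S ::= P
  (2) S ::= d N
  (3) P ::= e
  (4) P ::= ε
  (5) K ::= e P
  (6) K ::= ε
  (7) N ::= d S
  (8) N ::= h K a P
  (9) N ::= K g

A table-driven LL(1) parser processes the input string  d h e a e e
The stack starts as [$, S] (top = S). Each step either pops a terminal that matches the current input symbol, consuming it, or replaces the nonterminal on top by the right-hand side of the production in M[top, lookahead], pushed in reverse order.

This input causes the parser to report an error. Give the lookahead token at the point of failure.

      Stack      Input          Action
   1  $ S        d h e a e e $  expand S ::= d N
   2  $ N d      d h e a e e $  match d
   3  $ N        h e a e e $    expand N ::= h K a P
   4  $ P a K h  h e a e e $    match h
   5  $ P a K    e a e e $      expand K ::= e P
   6  $ P a P e  e a e e $      match e
   7  $ P a P    a e e $        expand P ::= ε
   8  $ P a      a e e $        match a
   9  $ P        e e $          expand P ::= e
  10  $ e        e e $          match e
  11  $          e $            error: stack empty but input remains

e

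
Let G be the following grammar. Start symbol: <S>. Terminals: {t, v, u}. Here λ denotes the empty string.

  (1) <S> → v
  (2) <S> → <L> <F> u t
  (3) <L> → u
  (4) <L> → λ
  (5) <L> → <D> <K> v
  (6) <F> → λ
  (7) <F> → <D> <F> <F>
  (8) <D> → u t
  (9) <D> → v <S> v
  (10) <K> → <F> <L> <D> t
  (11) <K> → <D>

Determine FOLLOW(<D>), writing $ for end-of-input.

{t, u, v}

FIRST(<D>) = {u, v}
FIRST(<L>) = {λ, u, v}  (via <D> <K> v)
FIRST(<F>) = {λ, u, v}  (via <D> <F> <F>)
FIRST(<S>) = {u, v}  (via <L> <F> u t)
FIRST(<K>) = {u, v}  (via <F> <L> <D> t, <D>)
FOLLOW(<S>) includes $ since <S> is the start symbol.
FOLLOW(<S>): in <D>→v <S> v, <S> is followed by v with FIRST {v}. Thus FOLLOW(<S>) = {$, v}.
FOLLOW(<L>): in <S>→<L> <F> u t, <L> is followed by <F> u t with FIRST {u, v}; in <K>→<F> <L> <D> t, <L> is followed by <D> t with FIRST {u, v}. Thus FOLLOW(<L>) = {u, v}.
FOLLOW(<F>): in <S>→<L> <F> u t, <F> is followed by u t with FIRST {u}; in <F>→<D> <F> <F> (occurrence 1), <F> is followed by <F> with FIRST {λ, u, v}; in <F>→<D> <F> <F> (occurrence 1), the suffix after <F> is nullable (adds nothing new); in <F>→<D> <F> <F> (occurrence 2), the suffix after <F> is empty (adds nothing new); in <K>→<F> <L> <D> t, <F> is followed by <L> <D> t with FIRST {u, v}. Thus FOLLOW(<F>) = {u, v}.
FOLLOW(<K>): in <L>→<D> <K> v, <K> is followed by v with FIRST {v}. Thus FOLLOW(<K>) = {v}.
FOLLOW(<D>): in <L>→<D> <K> v, <D> is followed by <K> v with FIRST {u, v}; in <F>→<D> <F> <F>, <D> is followed by <F> <F> with FIRST {λ, u, v}; in <F>→<D> <F> <F>, the suffix after <D> is nullable, so FOLLOW(<D>) ⊇ FOLLOW(<F>) = {u, v}; in <K>→<F> <L> <D> t, <D> is followed by t with FIRST {t}; in <K>→<D>, the suffix after <D> is empty, so FOLLOW(<D>) ⊇ FOLLOW(<K>) = {v}. Thus FOLLOW(<D>) = {t, u, v}.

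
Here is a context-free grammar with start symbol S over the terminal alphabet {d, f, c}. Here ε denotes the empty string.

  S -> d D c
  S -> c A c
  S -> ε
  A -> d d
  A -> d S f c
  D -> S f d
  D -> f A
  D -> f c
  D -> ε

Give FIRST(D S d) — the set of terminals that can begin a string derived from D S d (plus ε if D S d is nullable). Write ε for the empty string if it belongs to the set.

FIRST(S): from S->d D c we get {d}; from S->c A c we get {c}; from S->ε we get {ε}. So FIRST(S) = {ε, c, d}.
FIRST(A): from A->d d we get {d}; from A->d S f c we get {d}. So FIRST(A) = {d}.
FIRST(D): from D->S f d we get {c, d, f}; from D->f A we get {f}; from D->f c we get {f}; from D->ε we get {ε}. So FIRST(D) = {ε, c, d, f}.
FIRST(D S d): take FIRST of each symbol in turn, carrying on past any symbol whose FIRST contains ε; result {c, d, f}.

{c, d, f}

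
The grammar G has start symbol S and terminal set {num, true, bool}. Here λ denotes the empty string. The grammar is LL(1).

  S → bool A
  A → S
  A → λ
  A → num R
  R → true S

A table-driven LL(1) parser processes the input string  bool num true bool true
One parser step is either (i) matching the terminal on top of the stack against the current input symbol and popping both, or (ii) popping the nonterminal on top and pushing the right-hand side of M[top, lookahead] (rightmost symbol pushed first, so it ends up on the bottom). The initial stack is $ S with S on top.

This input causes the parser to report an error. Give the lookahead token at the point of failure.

     Stack     Input                      Action
  1  $ S       bool num true bool true $  expand S → bool A
  2  $ A bool  bool num true bool true $  match bool
  3  $ A       num true bool true $       expand A → num R
  4  $ R num   num true bool true $       match num
  5  $ R       true bool true $           expand R → true S
  6  $ S true  true bool true $           match true
  7  $ S       bool true $                expand S → bool A
  8  $ A bool  bool true $                match bool
  9  $ A       true $                     error: M[A, true] is empty

true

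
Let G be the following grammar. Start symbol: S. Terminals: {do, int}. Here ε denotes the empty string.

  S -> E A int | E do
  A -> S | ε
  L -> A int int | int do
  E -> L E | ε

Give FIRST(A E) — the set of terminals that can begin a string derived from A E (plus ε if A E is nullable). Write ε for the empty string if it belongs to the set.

FIRST(S) = {do, int}  (via E A int, E do)
FIRST(A) = {ε, do, int}  (via S)
FIRST(L) = {do, int}  (via A int int)
FIRST(E) = {ε, do, int}  (via L E)
FIRST(A E): take FIRST of each symbol in turn, carrying on past any symbol whose FIRST contains ε; result {ε, do, int}.

{ε, do, int}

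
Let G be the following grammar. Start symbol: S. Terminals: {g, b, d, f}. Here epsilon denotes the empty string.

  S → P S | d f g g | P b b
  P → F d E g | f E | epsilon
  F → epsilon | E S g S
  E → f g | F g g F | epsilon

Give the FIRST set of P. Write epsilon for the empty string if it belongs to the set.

{epsilon, b, d, f, g}

FIRST(S) = {b, d, f, g}  (via P S, P b b)
FIRST(P) = {epsilon, b, d, f, g}  (via F d E g)
FIRST(F) = {epsilon, b, d, f, g}  (via E S g S)
FIRST(E) = {epsilon, b, d, f, g}  (via F g g F)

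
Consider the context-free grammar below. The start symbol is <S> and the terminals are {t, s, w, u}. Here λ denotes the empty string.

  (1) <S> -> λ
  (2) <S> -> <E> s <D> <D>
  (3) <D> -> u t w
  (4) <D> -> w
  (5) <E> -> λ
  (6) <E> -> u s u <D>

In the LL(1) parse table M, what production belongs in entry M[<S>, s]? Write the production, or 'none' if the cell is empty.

FIRST(<D>) = {u, w}
FIRST(<E>) = {λ, u}
FIRST(<S>) = {λ, s, u}  (via <E> s <D> <D>)
FOLLOW(<S>) includes $ since <S> is the start symbol.
FOLLOW(<S>): <S> appears on no right-hand side. Thus FOLLOW(<S>) = {$}.
For <S> -> λ: FIRST(λ) = {λ}, so it goes in M[<S>, t] for t ∈ {}; since λ ∈ FIRST, also for every t ∈ FOLLOW(<S>) = {$}.
For <S> -> <E> s <D> <D>: FIRST(<E> s <D> <D>) = {s, u}, so it goes in M[<S>, t] for t ∈ {s, u}.

<S> -> <E> s <D> <D>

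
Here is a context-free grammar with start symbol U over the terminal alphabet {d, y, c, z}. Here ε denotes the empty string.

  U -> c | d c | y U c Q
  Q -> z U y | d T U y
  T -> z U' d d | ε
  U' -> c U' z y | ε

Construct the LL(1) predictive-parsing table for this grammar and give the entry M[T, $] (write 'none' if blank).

FIRST(U) = {c, d, y}
FIRST(Q) = {d, z}
FIRST(T) = {ε, z}
FIRST(U') = {ε, c}
FOLLOW(U) includes $ since U is the start symbol.
FOLLOW(T): in Q->d T U y, T is followed by U y with FIRST {c, d, y}. Thus FOLLOW(T) = {c, d, y}.
For T -> z U' d d: FIRST(z U' d d) = {z}, so it goes in M[T, t] for t ∈ {z}.
For T -> ε: FIRST(ε) = {ε}, so it goes in M[T, t] for t ∈ {}; since ε ∈ FIRST, also for every t ∈ FOLLOW(T) = {c, d, y}.
None of these place a production in M[T, $].

none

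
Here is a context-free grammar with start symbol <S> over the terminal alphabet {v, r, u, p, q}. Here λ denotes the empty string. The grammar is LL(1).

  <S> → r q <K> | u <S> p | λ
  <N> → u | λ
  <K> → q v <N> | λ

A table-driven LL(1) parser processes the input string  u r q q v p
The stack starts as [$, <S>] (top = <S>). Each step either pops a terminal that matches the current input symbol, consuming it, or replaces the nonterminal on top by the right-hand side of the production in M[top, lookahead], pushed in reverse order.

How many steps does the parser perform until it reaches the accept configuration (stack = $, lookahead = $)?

      Stack        Input          Action
   1  $ <S>        u r q q v p $  expand <S> → u <S> p
   2  $ p <S> u    u r q q v p $  match u
   3  $ p <S>      r q q v p $    expand <S> → r q <K>
   4  $ p <K> q r  r q q v p $    match r
   5  $ p <K> q    q q v p $      match q
   6  $ p <K>      q v p $        expand <K> → q v <N>
   7  $ p <N> v q  q v p $        match q
   8  $ p <N> v    v p $          match v
   9  $ p <N>      p $            expand <N> → λ
  10  $ p          p $            match p
Accept reached after 10 steps.

10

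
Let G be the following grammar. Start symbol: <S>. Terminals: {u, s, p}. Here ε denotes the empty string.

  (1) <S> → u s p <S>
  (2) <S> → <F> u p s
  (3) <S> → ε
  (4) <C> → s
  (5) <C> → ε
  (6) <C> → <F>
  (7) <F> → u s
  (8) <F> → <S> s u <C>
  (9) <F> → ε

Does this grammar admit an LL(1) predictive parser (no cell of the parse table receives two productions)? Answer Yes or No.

FIRST(<S>) = {ε, s, u}
FIRST(<C>) = {ε, s, u}
FIRST(<F>) = {ε, s, u}
FOLLOW(<S>) = {$, s}
FOLLOW(<C>) = {u}
FOLLOW(<F>) = {u}
Cell M[<C>, s] receives both <C> → s and <C> → <F> — the grammar is not LL(1).

No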